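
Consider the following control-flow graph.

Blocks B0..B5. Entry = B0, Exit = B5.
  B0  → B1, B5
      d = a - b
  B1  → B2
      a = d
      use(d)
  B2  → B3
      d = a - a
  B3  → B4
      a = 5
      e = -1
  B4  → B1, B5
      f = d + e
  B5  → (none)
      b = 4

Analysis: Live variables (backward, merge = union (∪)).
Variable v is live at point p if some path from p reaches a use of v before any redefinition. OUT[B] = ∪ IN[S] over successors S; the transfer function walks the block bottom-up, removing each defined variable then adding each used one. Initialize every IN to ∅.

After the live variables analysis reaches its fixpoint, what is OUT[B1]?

Answer: {a}

Derivation:
Converged values:
  B0:  IN={a, b}  OUT={d}
  B1:  IN={d}  OUT={a}
  B2:  IN={a}  OUT={d}
  B3:  IN={d}  OUT={d, e}
  B4:  IN={d, e}  OUT={d}
  B5:  IN={}  OUT={}

Merge at B1: OUT[B1] = IN[B2] = {a}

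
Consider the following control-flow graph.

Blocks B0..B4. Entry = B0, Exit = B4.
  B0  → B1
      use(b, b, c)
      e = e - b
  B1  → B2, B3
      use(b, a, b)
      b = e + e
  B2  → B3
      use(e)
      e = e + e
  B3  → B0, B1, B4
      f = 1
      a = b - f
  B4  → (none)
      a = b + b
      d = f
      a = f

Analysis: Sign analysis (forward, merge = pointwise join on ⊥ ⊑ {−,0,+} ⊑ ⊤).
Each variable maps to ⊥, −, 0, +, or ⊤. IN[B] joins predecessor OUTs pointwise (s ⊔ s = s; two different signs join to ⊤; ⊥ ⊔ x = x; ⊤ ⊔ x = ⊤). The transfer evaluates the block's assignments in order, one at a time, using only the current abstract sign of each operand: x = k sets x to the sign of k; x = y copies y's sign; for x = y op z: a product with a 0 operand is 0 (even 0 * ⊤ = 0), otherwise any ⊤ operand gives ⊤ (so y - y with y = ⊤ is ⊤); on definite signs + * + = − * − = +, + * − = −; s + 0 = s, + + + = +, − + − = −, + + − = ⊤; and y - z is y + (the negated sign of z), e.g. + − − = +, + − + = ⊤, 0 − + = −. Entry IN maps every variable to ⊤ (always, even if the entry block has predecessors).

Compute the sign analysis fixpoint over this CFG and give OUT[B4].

Fixpoint table:
  B0:   IN=(all ⊤)   OUT=(all ⊤)
  B1:   IN=(all ⊤)   OUT=(all ⊤)
  B2:   IN=(all ⊤)   OUT=(all ⊤)
  B3:   IN=(all ⊤)   OUT={f:+; rest ⊤}
  B4:   IN={f:+; rest ⊤}   OUT={a:+, d:+, f:+; rest ⊤}

Merge at B4: IN[B4] = OUT[B3] = {a: ⊤, b: ⊤, c: ⊤, d: ⊤, e: ⊤, f: +}
Applying B4's transfer function to that IN value gives OUT[B4] (row B4 above).

Answer: {a: +, b: ⊤, c: ⊤, d: +, e: ⊤, f: +}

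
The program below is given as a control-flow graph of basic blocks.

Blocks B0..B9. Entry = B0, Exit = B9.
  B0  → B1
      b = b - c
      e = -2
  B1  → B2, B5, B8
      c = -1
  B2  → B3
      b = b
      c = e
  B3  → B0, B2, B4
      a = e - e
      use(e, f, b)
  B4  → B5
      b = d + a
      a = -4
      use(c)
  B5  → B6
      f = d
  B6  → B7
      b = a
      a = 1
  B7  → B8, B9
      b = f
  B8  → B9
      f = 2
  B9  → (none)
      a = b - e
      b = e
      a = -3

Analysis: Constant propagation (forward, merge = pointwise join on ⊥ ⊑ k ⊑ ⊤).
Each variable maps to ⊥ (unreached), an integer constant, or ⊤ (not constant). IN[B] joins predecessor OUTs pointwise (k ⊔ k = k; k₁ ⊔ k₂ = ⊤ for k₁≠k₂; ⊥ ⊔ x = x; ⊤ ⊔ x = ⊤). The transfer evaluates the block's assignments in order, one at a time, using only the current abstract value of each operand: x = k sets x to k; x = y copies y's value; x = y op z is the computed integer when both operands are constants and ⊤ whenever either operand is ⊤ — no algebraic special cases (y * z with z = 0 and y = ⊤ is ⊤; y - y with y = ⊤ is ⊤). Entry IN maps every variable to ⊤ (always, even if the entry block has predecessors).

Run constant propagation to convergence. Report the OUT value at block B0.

Answer: {a: ⊤, b: ⊤, c: ⊤, d: ⊤, e: -2, f: ⊤}

Working:
Fixpoint table:
  B0: | IN=(all ⊤) | OUT={e:-2; rest ⊤}
  B1: | IN={e:-2; rest ⊤} | OUT={c:-1, e:-2; rest ⊤}
  B2: | IN={e:-2; rest ⊤} | OUT={c:-2, e:-2; rest ⊤}
  B3: | IN={c:-2, e:-2; rest ⊤} | OUT={a:0, c:-2, e:-2; rest ⊤}
  B4: | IN={a:0, c:-2, e:-2; rest ⊤} | OUT={a:-4, c:-2, e:-2; rest ⊤}
  B5: | IN={e:-2; rest ⊤} | OUT={e:-2; rest ⊤}
  B6: | IN={e:-2; rest ⊤} | OUT={a:1, e:-2; rest ⊤}
  B7: | IN={a:1, e:-2; rest ⊤} | OUT={a:1, e:-2; rest ⊤}
  B8: | IN={e:-2; rest ⊤} | OUT={e:-2, f:2; rest ⊤}
  B9: | IN={e:-2; rest ⊤} | OUT={a:-3, b:-2, e:-2; rest ⊤}

Merge at B0 (entry node, so the boundary value (all ⊤) is joined with the incoming edge(s)): IN[B0] = (all ⊤) ⊔ OUT[B3] = {a: ⊤, b: ⊤, c: ⊤, d: ⊤, e: ⊤, f: ⊤}
Applying B0's transfer function to that IN value gives OUT[B0] (row B0 above).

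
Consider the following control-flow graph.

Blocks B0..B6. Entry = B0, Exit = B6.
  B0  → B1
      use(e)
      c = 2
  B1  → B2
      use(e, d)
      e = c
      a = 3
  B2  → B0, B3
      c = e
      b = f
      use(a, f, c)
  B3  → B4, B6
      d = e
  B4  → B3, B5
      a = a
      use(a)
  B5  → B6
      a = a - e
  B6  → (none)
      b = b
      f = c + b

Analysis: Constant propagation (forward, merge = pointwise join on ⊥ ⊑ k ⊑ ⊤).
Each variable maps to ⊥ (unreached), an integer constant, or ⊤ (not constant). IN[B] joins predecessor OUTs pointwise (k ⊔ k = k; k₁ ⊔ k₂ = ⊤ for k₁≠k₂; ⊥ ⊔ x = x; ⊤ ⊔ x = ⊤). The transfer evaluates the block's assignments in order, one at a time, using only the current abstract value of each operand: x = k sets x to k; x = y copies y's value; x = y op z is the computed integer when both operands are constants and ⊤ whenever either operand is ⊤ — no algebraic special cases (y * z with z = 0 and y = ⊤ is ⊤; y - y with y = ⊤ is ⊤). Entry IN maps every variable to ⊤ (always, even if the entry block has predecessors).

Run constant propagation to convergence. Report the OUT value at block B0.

Per-block solution:
  B0:   IN=(all ⊤)   OUT={c:2; rest ⊤}
  B1:   IN={c:2; rest ⊤}   OUT={a:3, c:2, e:2; rest ⊤}
  B2:   IN={a:3, c:2, e:2; rest ⊤}   OUT={a:3, c:2, e:2; rest ⊤}
  B3:   IN={a:3, c:2, e:2; rest ⊤}   OUT={a:3, c:2, d:2, e:2; rest ⊤}
  B4:   IN={a:3, c:2, d:2, e:2; rest ⊤}   OUT={a:3, c:2, d:2, e:2; rest ⊤}
  B5:   IN={a:3, c:2, d:2, e:2; rest ⊤}   OUT={a:1, c:2, d:2, e:2; rest ⊤}
  B6:   IN={c:2, d:2, e:2; rest ⊤}   OUT={c:2, d:2, e:2; rest ⊤}

Merge at B0 (entry node, so the boundary value (all ⊤) is joined with the incoming edge(s)): IN[B0] = (all ⊤) ⊔ OUT[B2] = {a: ⊤, b: ⊤, c: ⊤, d: ⊤, e: ⊤, f: ⊤}
Applying B0's transfer function to that IN value gives OUT[B0] (row B0 above).

Answer: {a: ⊤, b: ⊤, c: 2, d: ⊤, e: ⊤, f: ⊤}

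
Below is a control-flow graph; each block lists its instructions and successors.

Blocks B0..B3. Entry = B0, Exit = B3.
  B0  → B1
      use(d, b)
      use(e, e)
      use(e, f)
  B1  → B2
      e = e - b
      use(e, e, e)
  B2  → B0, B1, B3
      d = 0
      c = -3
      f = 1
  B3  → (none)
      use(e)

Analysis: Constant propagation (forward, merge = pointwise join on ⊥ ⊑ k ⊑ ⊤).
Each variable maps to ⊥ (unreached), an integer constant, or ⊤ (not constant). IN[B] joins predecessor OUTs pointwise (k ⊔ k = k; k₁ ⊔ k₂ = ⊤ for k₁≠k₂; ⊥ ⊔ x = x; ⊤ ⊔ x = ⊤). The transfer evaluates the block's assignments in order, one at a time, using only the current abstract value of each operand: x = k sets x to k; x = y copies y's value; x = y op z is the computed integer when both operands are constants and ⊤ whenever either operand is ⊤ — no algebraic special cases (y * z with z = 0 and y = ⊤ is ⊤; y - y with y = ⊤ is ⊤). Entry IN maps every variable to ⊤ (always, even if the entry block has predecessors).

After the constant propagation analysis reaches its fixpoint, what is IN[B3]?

Converged values:
  B0: | IN=(all ⊤) | OUT=(all ⊤)
  B1: | IN=(all ⊤) | OUT=(all ⊤)
  B2: | IN=(all ⊤) | OUT={c:-3, d:0, f:1; rest ⊤}
  B3: | IN={c:-3, d:0, f:1; rest ⊤} | OUT={c:-3, d:0, f:1; rest ⊤}

Merge at B3: IN[B3] = OUT[B2] = {a: ⊤, b: ⊤, c: -3, d: 0, e: ⊤, f: 1}

Answer: {a: ⊤, b: ⊤, c: -3, d: 0, e: ⊤, f: 1}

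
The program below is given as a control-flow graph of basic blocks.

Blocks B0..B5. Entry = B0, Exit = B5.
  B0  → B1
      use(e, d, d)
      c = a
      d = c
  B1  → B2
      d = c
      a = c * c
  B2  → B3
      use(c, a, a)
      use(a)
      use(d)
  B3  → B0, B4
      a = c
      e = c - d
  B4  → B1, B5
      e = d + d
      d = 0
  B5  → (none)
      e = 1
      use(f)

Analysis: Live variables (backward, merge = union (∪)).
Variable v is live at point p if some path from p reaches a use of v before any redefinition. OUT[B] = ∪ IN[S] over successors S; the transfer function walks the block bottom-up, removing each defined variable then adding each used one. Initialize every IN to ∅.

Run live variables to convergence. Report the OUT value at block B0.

Converged values:
  B0: | IN={a, d, e, f} | OUT={c, f}
  B1: | IN={c, f} | OUT={a, c, d, f}
  B2: | IN={a, c, d, f} | OUT={c, d, f}
  B3: | IN={c, d, f} | OUT={a, c, d, e, f}
  B4: | IN={c, d, f} | OUT={c, f}
  B5: | IN={f} | OUT={}

Merge at B0: OUT[B0] = IN[B1] = {c, f}

Answer: {c, f}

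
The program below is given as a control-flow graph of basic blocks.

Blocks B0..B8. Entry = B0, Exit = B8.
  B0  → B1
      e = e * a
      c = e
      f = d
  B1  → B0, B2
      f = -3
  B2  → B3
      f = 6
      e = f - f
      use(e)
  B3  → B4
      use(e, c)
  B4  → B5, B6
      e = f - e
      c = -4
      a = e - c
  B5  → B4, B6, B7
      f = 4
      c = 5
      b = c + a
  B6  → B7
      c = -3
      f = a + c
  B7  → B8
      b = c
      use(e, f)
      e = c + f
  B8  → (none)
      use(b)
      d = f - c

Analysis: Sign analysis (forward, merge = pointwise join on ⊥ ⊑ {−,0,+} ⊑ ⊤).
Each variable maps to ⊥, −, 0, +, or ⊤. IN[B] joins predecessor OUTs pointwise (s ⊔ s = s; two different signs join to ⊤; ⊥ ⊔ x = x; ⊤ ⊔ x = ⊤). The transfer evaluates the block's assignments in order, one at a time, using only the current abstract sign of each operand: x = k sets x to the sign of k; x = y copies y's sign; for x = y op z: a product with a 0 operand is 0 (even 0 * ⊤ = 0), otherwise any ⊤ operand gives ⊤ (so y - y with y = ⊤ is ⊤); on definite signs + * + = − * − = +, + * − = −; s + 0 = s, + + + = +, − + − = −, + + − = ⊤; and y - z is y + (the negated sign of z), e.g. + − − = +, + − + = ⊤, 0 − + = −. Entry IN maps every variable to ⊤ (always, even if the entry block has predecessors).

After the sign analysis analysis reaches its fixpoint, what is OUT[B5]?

Converged values:
  B0:  IN=(all ⊤)  OUT=(all ⊤)
  B1:  IN=(all ⊤)  OUT={f:-; rest ⊤}
  B2:  IN={f:-; rest ⊤}  OUT={f:+; rest ⊤}
  B3:  IN={f:+; rest ⊤}  OUT={f:+; rest ⊤}
  B4:  IN={f:+; rest ⊤}  OUT={c:-, f:+; rest ⊤}
  B5:  IN={c:-, f:+; rest ⊤}  OUT={c:+, f:+; rest ⊤}
  B6:  IN={f:+; rest ⊤}  OUT={c:-; rest ⊤}
  B7:  IN=(all ⊤)  OUT=(all ⊤)
  B8:  IN=(all ⊤)  OUT=(all ⊤)

Merge at B5: IN[B5] = OUT[B4] = {a: ⊤, b: ⊤, c: -, d: ⊤, e: ⊤, f: +}
Applying B5's transfer function to that IN value gives OUT[B5] (row B5 above).

Answer: {a: ⊤, b: ⊤, c: +, d: ⊤, e: ⊤, f: +}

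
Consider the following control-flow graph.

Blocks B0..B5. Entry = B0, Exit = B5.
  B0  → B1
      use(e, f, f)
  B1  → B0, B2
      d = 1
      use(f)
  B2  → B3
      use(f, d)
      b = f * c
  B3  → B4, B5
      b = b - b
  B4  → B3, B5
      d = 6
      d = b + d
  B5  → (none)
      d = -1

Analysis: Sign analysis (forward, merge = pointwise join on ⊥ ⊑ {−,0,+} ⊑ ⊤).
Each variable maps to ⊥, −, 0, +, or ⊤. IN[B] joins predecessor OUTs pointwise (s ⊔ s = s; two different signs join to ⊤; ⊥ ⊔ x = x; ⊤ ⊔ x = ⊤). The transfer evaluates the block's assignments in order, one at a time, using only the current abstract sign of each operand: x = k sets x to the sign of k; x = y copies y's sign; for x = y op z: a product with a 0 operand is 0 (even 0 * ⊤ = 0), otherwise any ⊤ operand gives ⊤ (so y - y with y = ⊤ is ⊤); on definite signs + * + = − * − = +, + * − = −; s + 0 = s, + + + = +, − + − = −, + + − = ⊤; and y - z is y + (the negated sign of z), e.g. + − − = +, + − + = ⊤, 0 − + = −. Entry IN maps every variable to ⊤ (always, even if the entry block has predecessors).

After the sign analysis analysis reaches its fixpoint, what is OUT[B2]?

Answer: {a: ⊤, b: ⊤, c: ⊤, d: +, e: ⊤, f: ⊤}

Derivation:
Fixpoint table:
  B0: | IN=(all ⊤) | OUT=(all ⊤)
  B1: | IN=(all ⊤) | OUT={d:+; rest ⊤}
  B2: | IN={d:+; rest ⊤} | OUT={d:+; rest ⊤}
  B3: | IN=(all ⊤) | OUT=(all ⊤)
  B4: | IN=(all ⊤) | OUT=(all ⊤)
  B5: | IN=(all ⊤) | OUT={d:-; rest ⊤}

Merge at B2: IN[B2] = OUT[B1] = {a: ⊤, b: ⊤, c: ⊤, d: +, e: ⊤, f: ⊤}
Applying B2's transfer function to that IN value gives OUT[B2] (row B2 above).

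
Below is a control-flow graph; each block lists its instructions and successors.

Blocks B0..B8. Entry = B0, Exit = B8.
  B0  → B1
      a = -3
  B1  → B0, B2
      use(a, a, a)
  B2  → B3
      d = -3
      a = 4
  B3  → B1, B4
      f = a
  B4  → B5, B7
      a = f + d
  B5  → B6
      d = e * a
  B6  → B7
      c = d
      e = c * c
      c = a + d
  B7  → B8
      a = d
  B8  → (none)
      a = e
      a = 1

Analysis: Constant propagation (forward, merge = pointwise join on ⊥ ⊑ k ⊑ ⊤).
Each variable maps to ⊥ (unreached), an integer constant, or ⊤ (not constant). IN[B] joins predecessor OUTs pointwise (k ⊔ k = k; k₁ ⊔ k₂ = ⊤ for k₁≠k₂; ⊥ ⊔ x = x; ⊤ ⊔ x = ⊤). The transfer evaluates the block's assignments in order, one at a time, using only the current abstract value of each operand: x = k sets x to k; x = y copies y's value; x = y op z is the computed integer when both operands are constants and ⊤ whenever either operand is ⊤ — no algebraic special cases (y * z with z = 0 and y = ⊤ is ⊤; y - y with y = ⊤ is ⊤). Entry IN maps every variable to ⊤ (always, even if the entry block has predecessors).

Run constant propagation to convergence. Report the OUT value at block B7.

Answer: {a: ⊤, b: ⊤, c: ⊤, d: ⊤, e: ⊤, f: 4}

Derivation:
Converged values:
  B0: | IN=(all ⊤) | OUT={a:-3; rest ⊤}
  B1: | IN=(all ⊤) | OUT=(all ⊤)
  B2: | IN=(all ⊤) | OUT={a:4, d:-3; rest ⊤}
  B3: | IN={a:4, d:-3; rest ⊤} | OUT={a:4, d:-3, f:4; rest ⊤}
  B4: | IN={a:4, d:-3, f:4; rest ⊤} | OUT={a:1, d:-3, f:4; rest ⊤}
  B5: | IN={a:1, d:-3, f:4; rest ⊤} | OUT={a:1, f:4; rest ⊤}
  B6: | IN={a:1, f:4; rest ⊤} | OUT={a:1, f:4; rest ⊤}
  B7: | IN={a:1, f:4; rest ⊤} | OUT={f:4; rest ⊤}
  B8: | IN={f:4; rest ⊤} | OUT={a:1, f:4; rest ⊤}

Merge at B7: IN[B7] = OUT[B4] ⊔ OUT[B6] = {a: 1, b: ⊤, c: ⊤, d: ⊤, e: ⊤, f: 4}
Applying B7's transfer function to that IN value gives OUT[B7] (row B7 above).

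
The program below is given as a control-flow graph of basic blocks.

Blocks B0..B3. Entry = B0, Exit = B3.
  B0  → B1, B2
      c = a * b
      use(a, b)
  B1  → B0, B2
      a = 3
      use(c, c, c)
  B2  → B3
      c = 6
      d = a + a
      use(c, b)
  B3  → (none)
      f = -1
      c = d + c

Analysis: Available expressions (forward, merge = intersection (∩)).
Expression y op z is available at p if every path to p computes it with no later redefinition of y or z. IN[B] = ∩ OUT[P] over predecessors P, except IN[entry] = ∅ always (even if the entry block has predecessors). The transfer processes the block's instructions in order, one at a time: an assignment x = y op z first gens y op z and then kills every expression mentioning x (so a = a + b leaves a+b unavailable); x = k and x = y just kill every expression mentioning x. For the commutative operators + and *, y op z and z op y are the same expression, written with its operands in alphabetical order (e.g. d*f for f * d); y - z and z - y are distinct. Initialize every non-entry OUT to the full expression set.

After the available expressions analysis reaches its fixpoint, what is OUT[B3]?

Per-block solution:
  B0:  IN={}  OUT={a*b}
  B1:  IN={a*b}  OUT={}
  B2:  IN={}  OUT={a+a}
  B3:  IN={a+a}  OUT={a+a}

Merge at B3: IN[B3] = OUT[B2] = {a+a}
Applying B3's transfer function to that IN value gives OUT[B3] (row B3 above).

Answer: {a+a}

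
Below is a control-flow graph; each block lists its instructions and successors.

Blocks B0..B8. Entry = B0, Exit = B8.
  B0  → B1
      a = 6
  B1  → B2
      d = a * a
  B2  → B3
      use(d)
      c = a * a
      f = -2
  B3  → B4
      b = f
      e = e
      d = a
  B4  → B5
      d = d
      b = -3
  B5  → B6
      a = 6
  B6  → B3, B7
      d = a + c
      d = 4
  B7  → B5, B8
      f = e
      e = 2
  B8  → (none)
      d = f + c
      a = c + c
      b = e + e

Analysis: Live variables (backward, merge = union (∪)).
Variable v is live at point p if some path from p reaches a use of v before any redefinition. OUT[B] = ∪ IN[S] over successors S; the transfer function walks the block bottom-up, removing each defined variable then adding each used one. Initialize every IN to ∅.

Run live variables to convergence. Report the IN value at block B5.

Per-block solution:
  B0: | IN={e} | OUT={a, e}
  B1: | IN={a, e} | OUT={a, d, e}
  B2: | IN={a, d, e} | OUT={a, c, e, f}
  B3: | IN={a, c, e, f} | OUT={c, d, e, f}
  B4: | IN={c, d, e, f} | OUT={c, e, f}
  B5: | IN={c, e, f} | OUT={a, c, e, f}
  B6: | IN={a, c, e, f} | OUT={a, c, e, f}
  B7: | IN={c, e} | OUT={c, e, f}
  B8: | IN={c, e, f} | OUT={}

Merge at B5: OUT[B5] = IN[B6] = {a, c, e, f}
Applying B5's transfer function to that OUT value gives IN[B5] (row B5 above).

Answer: {c, e, f}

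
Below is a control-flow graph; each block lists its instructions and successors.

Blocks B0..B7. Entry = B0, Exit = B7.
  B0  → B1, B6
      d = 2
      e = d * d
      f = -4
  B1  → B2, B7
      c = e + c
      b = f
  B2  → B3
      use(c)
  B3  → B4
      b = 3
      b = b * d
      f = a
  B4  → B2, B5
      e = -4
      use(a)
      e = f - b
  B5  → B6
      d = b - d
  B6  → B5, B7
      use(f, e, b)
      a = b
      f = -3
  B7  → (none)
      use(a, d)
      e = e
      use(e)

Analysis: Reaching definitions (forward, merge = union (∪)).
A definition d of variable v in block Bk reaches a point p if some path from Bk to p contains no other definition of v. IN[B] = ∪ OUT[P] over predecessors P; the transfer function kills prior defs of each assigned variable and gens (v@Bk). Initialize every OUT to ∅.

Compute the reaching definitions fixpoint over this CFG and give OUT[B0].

Answer: {d@B0, e@B0, f@B0}

Working:
Converged values:
  B0: | IN={} | OUT={d@B0, e@B0, f@B0}
  B1: | IN={d@B0, e@B0, f@B0} | OUT={b@B1, c@B1, d@B0, e@B0, f@B0}
  B2: | IN={b@B1, b@B3, c@B1, d@B0, e@B0, e@B4, f@B0, f@B3} | OUT={b@B1, b@B3, c@B1, d@B0, e@B0, e@B4, f@B0, f@B3}
  B3: | IN={b@B1, b@B3, c@B1, d@B0, e@B0, e@B4, f@B0, f@B3} | OUT={b@B3, c@B1, d@B0, e@B0, e@B4, f@B3}
  B4: | IN={b@B3, c@B1, d@B0, e@B0, e@B4, f@B3} | OUT={b@B3, c@B1, d@B0, e@B4, f@B3}
  B5: | IN={a@B6, b@B3, c@B1, d@B0, d@B5, e@B0, e@B4, f@B3, f@B6} | OUT={a@B6, b@B3, c@B1, d@B5, e@B0, e@B4, f@B3, f@B6}
  B6: | IN={a@B6, b@B3, c@B1, d@B0, d@B5, e@B0, e@B4, f@B0, f@B3, f@B6} | OUT={a@B6, b@B3, c@B1, d@B0, d@B5, e@B0, e@B4, f@B6}
  B7: | IN={a@B6, b@B1, b@B3, c@B1, d@B0, d@B5, e@B0, e@B4, f@B0, f@B6} | OUT={a@B6, b@B1, b@B3, c@B1, d@B0, d@B5, e@B7, f@B0, f@B6}

B0 is the boundary node: IN[B0] = {}
Applying B0's transfer function to that IN value gives OUT[B0] (row B0 above).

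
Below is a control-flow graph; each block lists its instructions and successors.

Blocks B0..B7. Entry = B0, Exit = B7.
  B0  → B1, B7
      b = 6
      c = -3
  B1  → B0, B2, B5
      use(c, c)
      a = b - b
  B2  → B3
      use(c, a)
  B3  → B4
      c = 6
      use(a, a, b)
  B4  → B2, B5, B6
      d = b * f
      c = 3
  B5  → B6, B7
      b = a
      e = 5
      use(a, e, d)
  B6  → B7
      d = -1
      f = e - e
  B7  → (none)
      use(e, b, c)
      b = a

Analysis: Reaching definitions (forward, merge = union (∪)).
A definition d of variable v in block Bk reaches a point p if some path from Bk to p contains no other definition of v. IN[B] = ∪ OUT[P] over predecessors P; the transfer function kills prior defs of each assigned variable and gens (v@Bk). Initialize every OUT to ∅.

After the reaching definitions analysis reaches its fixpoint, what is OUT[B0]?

Converged values:
  B0: | IN={a@B1, b@B0, c@B0} | OUT={a@B1, b@B0, c@B0}
  B1: | IN={a@B1, b@B0, c@B0} | OUT={a@B1, b@B0, c@B0}
  B2: | IN={a@B1, b@B0, c@B0, c@B4, d@B4} | OUT={a@B1, b@B0, c@B0, c@B4, d@B4}
  B3: | IN={a@B1, b@B0, c@B0, c@B4, d@B4} | OUT={a@B1, b@B0, c@B3, d@B4}
  B4: | IN={a@B1, b@B0, c@B3, d@B4} | OUT={a@B1, b@B0, c@B4, d@B4}
  B5: | IN={a@B1, b@B0, c@B0, c@B4, d@B4} | OUT={a@B1, b@B5, c@B0, c@B4, d@B4, e@B5}
  B6: | IN={a@B1, b@B0, b@B5, c@B0, c@B4, d@B4, e@B5} | OUT={a@B1, b@B0, b@B5, c@B0, c@B4, d@B6, e@B5, f@B6}
  B7: | IN={a@B1, b@B0, b@B5, c@B0, c@B4, d@B4, d@B6, e@B5, f@B6} | OUT={a@B1, b@B7, c@B0, c@B4, d@B4, d@B6, e@B5, f@B6}

Merge at B0 (entry node, so the boundary value {} is joined with the incoming edge(s)): IN[B0] = {} ⊔ OUT[B1] = {a@B1, b@B0, c@B0}
Applying B0's transfer function to that IN value gives OUT[B0] (row B0 above).

Answer: {a@B1, b@B0, c@B0}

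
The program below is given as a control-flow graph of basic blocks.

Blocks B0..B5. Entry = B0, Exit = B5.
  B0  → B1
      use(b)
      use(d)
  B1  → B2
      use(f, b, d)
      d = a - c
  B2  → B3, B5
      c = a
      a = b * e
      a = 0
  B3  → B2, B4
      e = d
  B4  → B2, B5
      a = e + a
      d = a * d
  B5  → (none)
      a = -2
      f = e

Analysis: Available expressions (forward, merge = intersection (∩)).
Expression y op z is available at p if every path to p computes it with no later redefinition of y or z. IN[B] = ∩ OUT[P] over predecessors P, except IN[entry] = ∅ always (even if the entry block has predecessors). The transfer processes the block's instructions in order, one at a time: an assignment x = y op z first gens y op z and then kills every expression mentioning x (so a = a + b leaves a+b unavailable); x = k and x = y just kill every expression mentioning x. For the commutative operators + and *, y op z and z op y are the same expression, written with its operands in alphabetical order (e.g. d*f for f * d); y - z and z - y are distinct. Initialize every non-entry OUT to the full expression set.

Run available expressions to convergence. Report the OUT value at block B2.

Answer: {b*e}

Trace:
Fixpoint table:
  B0:  IN={}  OUT={}
  B1:  IN={}  OUT={a-c}
  B2:  IN={}  OUT={b*e}
  B3:  IN={b*e}  OUT={}
  B4:  IN={}  OUT={}
  B5:  IN={}  OUT={}

Merge at B2: IN[B2] = OUT[B1] ∩ OUT[B3] ∩ OUT[B4] = {}
Applying B2's transfer function to that IN value gives OUT[B2] (row B2 above).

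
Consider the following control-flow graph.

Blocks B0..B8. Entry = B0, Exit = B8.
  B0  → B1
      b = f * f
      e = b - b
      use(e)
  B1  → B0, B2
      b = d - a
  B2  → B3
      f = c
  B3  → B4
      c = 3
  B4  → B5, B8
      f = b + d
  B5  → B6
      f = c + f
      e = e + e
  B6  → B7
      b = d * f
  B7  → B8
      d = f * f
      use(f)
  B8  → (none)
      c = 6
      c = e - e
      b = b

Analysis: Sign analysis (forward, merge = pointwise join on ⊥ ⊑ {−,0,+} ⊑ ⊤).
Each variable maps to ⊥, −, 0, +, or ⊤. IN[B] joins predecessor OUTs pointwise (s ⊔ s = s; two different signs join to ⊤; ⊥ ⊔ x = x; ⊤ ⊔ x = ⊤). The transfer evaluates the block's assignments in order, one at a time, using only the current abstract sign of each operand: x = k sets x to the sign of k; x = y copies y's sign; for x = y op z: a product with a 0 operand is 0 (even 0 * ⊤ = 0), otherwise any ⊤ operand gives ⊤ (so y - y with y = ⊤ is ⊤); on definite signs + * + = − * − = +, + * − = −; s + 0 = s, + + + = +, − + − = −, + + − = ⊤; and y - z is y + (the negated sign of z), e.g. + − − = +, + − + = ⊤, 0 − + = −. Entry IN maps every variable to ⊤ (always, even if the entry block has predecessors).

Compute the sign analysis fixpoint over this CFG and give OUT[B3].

Answer: {a: ⊤, b: ⊤, c: +, d: ⊤, e: ⊤, f: ⊤}

Derivation:
Fixpoint table:
  B0:   IN=(all ⊤)   OUT=(all ⊤)
  B1:   IN=(all ⊤)   OUT=(all ⊤)
  B2:   IN=(all ⊤)   OUT=(all ⊤)
  B3:   IN=(all ⊤)   OUT={c:+; rest ⊤}
  B4:   IN={c:+; rest ⊤}   OUT={c:+; rest ⊤}
  B5:   IN={c:+; rest ⊤}   OUT={c:+; rest ⊤}
  B6:   IN={c:+; rest ⊤}   OUT={c:+; rest ⊤}
  B7:   IN={c:+; rest ⊤}   OUT={c:+; rest ⊤}
  B8:   IN={c:+; rest ⊤}   OUT=(all ⊤)

Merge at B3: IN[B3] = OUT[B2] = {a: ⊤, b: ⊤, c: ⊤, d: ⊤, e: ⊤, f: ⊤}
Applying B3's transfer function to that IN value gives OUT[B3] (row B3 above).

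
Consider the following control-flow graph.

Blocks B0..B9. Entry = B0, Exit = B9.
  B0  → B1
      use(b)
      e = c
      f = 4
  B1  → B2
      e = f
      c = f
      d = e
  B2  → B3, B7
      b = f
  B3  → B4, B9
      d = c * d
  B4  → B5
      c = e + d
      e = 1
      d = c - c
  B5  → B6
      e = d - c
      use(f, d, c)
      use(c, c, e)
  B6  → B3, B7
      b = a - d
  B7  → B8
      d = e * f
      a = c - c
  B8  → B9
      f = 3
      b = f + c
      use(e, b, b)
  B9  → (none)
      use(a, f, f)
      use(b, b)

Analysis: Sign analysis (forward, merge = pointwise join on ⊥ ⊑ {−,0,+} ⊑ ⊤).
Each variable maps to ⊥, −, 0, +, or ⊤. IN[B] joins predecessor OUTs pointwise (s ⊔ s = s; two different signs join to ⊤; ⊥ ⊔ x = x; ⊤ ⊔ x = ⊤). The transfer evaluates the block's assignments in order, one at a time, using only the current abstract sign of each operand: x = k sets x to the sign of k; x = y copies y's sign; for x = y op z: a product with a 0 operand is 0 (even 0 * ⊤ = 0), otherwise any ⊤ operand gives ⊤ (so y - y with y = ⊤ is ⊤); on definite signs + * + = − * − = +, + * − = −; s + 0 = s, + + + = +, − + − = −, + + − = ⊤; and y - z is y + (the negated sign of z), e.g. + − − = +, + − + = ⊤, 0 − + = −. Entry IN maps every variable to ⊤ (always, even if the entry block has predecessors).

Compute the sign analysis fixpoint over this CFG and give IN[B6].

Fixpoint table:
  B0: | IN=(all ⊤) | OUT={f:+; rest ⊤}
  B1: | IN={f:+; rest ⊤} | OUT={c:+, d:+, e:+, f:+; rest ⊤}
  B2: | IN={c:+, d:+, e:+, f:+; rest ⊤} | OUT={b:+, c:+, d:+, e:+, f:+; rest ⊤}
  B3: | IN={f:+; rest ⊤} | OUT={f:+; rest ⊤}
  B4: | IN={f:+; rest ⊤} | OUT={e:+, f:+; rest ⊤}
  B5: | IN={e:+, f:+; rest ⊤} | OUT={f:+; rest ⊤}
  B6: | IN={f:+; rest ⊤} | OUT={f:+; rest ⊤}
  B7: | IN={f:+; rest ⊤} | OUT={f:+; rest ⊤}
  B8: | IN={f:+; rest ⊤} | OUT={f:+; rest ⊤}
  B9: | IN={f:+; rest ⊤} | OUT={f:+; rest ⊤}

Merge at B6: IN[B6] = OUT[B5] = {a: ⊤, b: ⊤, c: ⊤, d: ⊤, e: ⊤, f: +}

Answer: {a: ⊤, b: ⊤, c: ⊤, d: ⊤, e: ⊤, f: +}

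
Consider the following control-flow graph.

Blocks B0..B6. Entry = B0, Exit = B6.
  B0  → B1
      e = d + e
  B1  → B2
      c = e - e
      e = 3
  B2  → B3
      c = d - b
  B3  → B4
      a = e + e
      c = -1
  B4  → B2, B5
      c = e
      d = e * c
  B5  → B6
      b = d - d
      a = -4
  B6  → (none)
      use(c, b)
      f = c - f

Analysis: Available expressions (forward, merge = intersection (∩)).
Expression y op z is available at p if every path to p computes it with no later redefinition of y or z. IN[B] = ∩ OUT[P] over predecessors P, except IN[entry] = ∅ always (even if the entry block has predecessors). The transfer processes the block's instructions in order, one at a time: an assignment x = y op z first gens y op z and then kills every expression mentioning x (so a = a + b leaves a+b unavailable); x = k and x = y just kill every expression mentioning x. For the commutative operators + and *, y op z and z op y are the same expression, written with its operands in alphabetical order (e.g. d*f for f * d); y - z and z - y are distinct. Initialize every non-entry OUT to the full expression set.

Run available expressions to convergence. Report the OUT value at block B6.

Answer: {c*e, d-d, e+e}

Trace:
Per-block solution:
  B0:  IN={}  OUT={}
  B1:  IN={}  OUT={}
  B2:  IN={}  OUT={d-b}
  B3:  IN={d-b}  OUT={d-b, e+e}
  B4:  IN={d-b, e+e}  OUT={c*e, e+e}
  B5:  IN={c*e, e+e}  OUT={c*e, d-d, e+e}
  B6:  IN={c*e, d-d, e+e}  OUT={c*e, d-d, e+e}

Merge at B6: IN[B6] = OUT[B5] = {c*e, d-d, e+e}
Applying B6's transfer function to that IN value gives OUT[B6] (row B6 above).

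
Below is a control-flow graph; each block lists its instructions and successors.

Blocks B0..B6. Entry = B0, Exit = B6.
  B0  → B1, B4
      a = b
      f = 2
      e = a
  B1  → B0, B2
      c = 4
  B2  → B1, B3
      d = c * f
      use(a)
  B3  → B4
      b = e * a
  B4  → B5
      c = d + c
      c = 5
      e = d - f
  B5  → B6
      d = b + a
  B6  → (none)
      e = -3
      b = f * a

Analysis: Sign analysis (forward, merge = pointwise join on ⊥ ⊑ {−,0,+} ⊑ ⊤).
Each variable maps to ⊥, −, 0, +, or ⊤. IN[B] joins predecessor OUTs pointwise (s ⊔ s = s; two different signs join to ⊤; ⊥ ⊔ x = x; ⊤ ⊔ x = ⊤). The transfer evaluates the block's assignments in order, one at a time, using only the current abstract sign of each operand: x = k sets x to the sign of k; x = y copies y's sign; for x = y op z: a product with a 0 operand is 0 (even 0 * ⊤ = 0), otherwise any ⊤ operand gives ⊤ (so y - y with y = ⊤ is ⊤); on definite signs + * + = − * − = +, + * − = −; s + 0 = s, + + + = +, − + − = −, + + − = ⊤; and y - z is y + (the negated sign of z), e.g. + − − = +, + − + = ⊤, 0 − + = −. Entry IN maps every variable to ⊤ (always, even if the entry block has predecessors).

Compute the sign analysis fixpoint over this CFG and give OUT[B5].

Fixpoint table:
  B0:   IN=(all ⊤)   OUT={f:+; rest ⊤}
  B1:   IN={f:+; rest ⊤}   OUT={c:+, f:+; rest ⊤}
  B2:   IN={c:+, f:+; rest ⊤}   OUT={c:+, d:+, f:+; rest ⊤}
  B3:   IN={c:+, d:+, f:+; rest ⊤}   OUT={c:+, d:+, f:+; rest ⊤}
  B4:   IN={f:+; rest ⊤}   OUT={c:+, f:+; rest ⊤}
  B5:   IN={c:+, f:+; rest ⊤}   OUT={c:+, f:+; rest ⊤}
  B6:   IN={c:+, f:+; rest ⊤}   OUT={c:+, e:-, f:+; rest ⊤}

Merge at B5: IN[B5] = OUT[B4] = {a: ⊤, b: ⊤, c: +, d: ⊤, e: ⊤, f: +}
Applying B5's transfer function to that IN value gives OUT[B5] (row B5 above).

Answer: {a: ⊤, b: ⊤, c: +, d: ⊤, e: ⊤, f: +}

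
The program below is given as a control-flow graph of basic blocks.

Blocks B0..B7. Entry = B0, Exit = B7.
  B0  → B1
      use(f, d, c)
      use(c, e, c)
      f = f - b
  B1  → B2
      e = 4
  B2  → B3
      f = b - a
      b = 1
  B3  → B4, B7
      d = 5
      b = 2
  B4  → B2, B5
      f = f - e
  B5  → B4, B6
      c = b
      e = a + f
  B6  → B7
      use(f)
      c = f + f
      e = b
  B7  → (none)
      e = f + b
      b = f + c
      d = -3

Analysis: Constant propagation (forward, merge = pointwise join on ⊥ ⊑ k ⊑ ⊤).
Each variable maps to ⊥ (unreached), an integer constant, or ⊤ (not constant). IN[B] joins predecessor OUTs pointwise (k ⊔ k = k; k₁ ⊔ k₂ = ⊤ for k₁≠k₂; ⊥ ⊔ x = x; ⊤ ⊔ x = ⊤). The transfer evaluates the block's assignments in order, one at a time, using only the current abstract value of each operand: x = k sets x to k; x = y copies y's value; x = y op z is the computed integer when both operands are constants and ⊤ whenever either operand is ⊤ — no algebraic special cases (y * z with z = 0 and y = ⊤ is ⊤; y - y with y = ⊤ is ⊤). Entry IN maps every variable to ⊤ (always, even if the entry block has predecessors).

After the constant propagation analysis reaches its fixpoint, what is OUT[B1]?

Answer: {a: ⊤, b: ⊤, c: ⊤, d: ⊤, e: 4, f: ⊤}

Derivation:
Converged values:
  B0: | IN=(all ⊤) | OUT=(all ⊤)
  B1: | IN=(all ⊤) | OUT={e:4; rest ⊤}
  B2: | IN=(all ⊤) | OUT={b:1; rest ⊤}
  B3: | IN={b:1; rest ⊤} | OUT={b:2, d:5; rest ⊤}
  B4: | IN={b:2, d:5; rest ⊤} | OUT={b:2, d:5; rest ⊤}
  B5: | IN={b:2, d:5; rest ⊤} | OUT={b:2, c:2, d:5; rest ⊤}
  B6: | IN={b:2, c:2, d:5; rest ⊤} | OUT={b:2, d:5, e:2; rest ⊤}
  B7: | IN={b:2, d:5; rest ⊤} | OUT={d:-3; rest ⊤}

Merge at B1: IN[B1] = OUT[B0] = {a: ⊤, b: ⊤, c: ⊤, d: ⊤, e: ⊤, f: ⊤}
Applying B1's transfer function to that IN value gives OUT[B1] (row B1 above).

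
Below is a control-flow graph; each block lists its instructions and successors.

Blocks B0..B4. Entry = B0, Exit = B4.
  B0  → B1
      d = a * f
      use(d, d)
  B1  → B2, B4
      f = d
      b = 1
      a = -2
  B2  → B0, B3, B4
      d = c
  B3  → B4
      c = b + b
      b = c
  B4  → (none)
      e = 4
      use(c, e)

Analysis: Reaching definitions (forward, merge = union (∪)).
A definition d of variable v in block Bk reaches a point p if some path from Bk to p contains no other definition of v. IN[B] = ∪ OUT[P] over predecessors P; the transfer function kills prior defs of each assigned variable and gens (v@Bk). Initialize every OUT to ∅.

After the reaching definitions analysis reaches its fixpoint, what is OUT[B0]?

Fixpoint table:
  B0: | IN={a@B1, b@B1, d@B2, f@B1} | OUT={a@B1, b@B1, d@B0, f@B1}
  B1: | IN={a@B1, b@B1, d@B0, f@B1} | OUT={a@B1, b@B1, d@B0, f@B1}
  B2: | IN={a@B1, b@B1, d@B0, f@B1} | OUT={a@B1, b@B1, d@B2, f@B1}
  B3: | IN={a@B1, b@B1, d@B2, f@B1} | OUT={a@B1, b@B3, c@B3, d@B2, f@B1}
  B4: | IN={a@B1, b@B1, b@B3, c@B3, d@B0, d@B2, f@B1} | OUT={a@B1, b@B1, b@B3, c@B3, d@B0, d@B2, e@B4, f@B1}

Merge at B0 (entry node, so the boundary value {} is joined with the incoming edge(s)): IN[B0] = {} ⊔ OUT[B2] = {a@B1, b@B1, d@B2, f@B1}
Applying B0's transfer function to that IN value gives OUT[B0] (row B0 above).

Answer: {a@B1, b@B1, d@B0, f@B1}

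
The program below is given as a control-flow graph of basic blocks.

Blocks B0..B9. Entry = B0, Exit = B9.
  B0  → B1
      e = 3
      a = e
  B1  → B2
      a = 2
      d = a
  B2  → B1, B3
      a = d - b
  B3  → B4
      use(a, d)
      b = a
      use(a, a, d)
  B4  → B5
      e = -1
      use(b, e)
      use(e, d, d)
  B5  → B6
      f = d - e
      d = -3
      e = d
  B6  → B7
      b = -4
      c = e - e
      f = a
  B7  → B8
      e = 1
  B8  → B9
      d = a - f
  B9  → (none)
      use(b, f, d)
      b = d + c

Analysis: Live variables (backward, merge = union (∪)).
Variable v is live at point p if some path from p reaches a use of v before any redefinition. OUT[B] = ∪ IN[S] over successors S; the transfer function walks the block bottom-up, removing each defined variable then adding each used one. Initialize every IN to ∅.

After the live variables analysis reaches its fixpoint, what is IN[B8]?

Per-block solution:
  B0:   IN={b}   OUT={b}
  B1:   IN={b}   OUT={b, d}
  B2:   IN={b, d}   OUT={a, b, d}
  B3:   IN={a, d}   OUT={a, b, d}
  B4:   IN={a, b, d}   OUT={a, d, e}
  B5:   IN={a, d, e}   OUT={a, e}
  B6:   IN={a, e}   OUT={a, b, c, f}
  B7:   IN={a, b, c, f}   OUT={a, b, c, f}
  B8:   IN={a, b, c, f}   OUT={b, c, d, f}
  B9:   IN={b, c, d, f}   OUT={}

Merge at B8: OUT[B8] = IN[B9] = {b, c, d, f}
Applying B8's transfer function to that OUT value gives IN[B8] (row B8 above).

Answer: {a, b, c, f}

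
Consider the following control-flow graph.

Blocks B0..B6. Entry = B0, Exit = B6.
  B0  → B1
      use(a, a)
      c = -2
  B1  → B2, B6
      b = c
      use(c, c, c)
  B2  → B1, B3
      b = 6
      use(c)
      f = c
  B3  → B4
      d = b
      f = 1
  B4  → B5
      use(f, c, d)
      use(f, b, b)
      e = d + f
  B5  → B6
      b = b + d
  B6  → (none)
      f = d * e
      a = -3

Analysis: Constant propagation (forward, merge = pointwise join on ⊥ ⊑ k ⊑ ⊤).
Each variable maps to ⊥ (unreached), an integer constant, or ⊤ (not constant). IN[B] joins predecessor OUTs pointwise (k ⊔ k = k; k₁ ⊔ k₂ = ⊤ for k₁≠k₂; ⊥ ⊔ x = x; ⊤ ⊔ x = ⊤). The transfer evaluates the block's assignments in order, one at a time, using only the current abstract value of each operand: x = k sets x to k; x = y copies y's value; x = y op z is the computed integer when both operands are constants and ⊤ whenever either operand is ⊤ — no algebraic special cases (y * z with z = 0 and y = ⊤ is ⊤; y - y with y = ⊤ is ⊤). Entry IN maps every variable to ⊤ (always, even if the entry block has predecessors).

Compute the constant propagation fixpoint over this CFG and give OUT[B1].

Answer: {a: ⊤, b: -2, c: -2, d: ⊤, e: ⊤, f: ⊤}

Trace:
Fixpoint table:
  B0:  IN=(all ⊤)  OUT={c:-2; rest ⊤}
  B1:  IN={c:-2; rest ⊤}  OUT={b:-2, c:-2; rest ⊤}
  B2:  IN={b:-2, c:-2; rest ⊤}  OUT={b:6, c:-2, f:-2; rest ⊤}
  B3:  IN={b:6, c:-2, f:-2; rest ⊤}  OUT={b:6, c:-2, d:6, f:1; rest ⊤}
  B4:  IN={b:6, c:-2, d:6, f:1; rest ⊤}  OUT={b:6, c:-2, d:6, e:7, f:1; rest ⊤}
  B5:  IN={b:6, c:-2, d:6, e:7, f:1; rest ⊤}  OUT={b:12, c:-2, d:6, e:7, f:1; rest ⊤}
  B6:  IN={c:-2; rest ⊤}  OUT={a:-3, c:-2; rest ⊤}

Merge at B1: IN[B1] = OUT[B0] ⊔ OUT[B2] = {a: ⊤, b: ⊤, c: -2, d: ⊤, e: ⊤, f: ⊤}
Applying B1's transfer function to that IN value gives OUT[B1] (row B1 above).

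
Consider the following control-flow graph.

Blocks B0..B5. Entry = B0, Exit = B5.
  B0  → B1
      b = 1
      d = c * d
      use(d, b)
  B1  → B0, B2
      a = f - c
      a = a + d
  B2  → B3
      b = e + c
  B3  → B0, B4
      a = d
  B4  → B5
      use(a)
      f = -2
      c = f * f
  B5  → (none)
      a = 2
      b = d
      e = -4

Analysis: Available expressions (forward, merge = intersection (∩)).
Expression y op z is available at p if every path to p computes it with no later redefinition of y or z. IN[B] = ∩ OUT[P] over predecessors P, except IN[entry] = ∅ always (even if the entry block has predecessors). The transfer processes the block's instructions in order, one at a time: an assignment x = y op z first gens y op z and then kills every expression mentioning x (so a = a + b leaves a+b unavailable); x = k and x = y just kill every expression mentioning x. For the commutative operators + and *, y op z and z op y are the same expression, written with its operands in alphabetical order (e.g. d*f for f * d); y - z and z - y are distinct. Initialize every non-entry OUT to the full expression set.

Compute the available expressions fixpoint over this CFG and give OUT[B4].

Answer: {f*f}

Derivation:
Per-block solution:
  B0:  IN={}  OUT={}
  B1:  IN={}  OUT={f-c}
  B2:  IN={f-c}  OUT={c+e, f-c}
  B3:  IN={c+e, f-c}  OUT={c+e, f-c}
  B4:  IN={c+e, f-c}  OUT={f*f}
  B5:  IN={f*f}  OUT={f*f}

Merge at B4: IN[B4] = OUT[B3] = {c+e, f-c}
Applying B4's transfer function to that IN value gives OUT[B4] (row B4 above).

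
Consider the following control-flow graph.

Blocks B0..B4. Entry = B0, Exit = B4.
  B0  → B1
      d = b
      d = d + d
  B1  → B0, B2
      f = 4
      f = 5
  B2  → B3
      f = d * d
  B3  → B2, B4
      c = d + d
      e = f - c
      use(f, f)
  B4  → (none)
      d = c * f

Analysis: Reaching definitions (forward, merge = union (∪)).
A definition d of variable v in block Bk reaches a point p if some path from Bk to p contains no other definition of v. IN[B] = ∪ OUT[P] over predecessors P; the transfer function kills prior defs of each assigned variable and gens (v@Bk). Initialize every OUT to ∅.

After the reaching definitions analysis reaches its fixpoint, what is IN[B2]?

Fixpoint table:
  B0:   IN={d@B0, f@B1}   OUT={d@B0, f@B1}
  B1:   IN={d@B0, f@B1}   OUT={d@B0, f@B1}
  B2:   IN={c@B3, d@B0, e@B3, f@B1, f@B2}   OUT={c@B3, d@B0, e@B3, f@B2}
  B3:   IN={c@B3, d@B0, e@B3, f@B2}   OUT={c@B3, d@B0, e@B3, f@B2}
  B4:   IN={c@B3, d@B0, e@B3, f@B2}   OUT={c@B3, d@B4, e@B3, f@B2}

Merge at B2: IN[B2] = OUT[B1] ⊔ OUT[B3] = {c@B3, d@B0, e@B3, f@B1, f@B2}

Answer: {c@B3, d@B0, e@B3, f@B1, f@B2}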